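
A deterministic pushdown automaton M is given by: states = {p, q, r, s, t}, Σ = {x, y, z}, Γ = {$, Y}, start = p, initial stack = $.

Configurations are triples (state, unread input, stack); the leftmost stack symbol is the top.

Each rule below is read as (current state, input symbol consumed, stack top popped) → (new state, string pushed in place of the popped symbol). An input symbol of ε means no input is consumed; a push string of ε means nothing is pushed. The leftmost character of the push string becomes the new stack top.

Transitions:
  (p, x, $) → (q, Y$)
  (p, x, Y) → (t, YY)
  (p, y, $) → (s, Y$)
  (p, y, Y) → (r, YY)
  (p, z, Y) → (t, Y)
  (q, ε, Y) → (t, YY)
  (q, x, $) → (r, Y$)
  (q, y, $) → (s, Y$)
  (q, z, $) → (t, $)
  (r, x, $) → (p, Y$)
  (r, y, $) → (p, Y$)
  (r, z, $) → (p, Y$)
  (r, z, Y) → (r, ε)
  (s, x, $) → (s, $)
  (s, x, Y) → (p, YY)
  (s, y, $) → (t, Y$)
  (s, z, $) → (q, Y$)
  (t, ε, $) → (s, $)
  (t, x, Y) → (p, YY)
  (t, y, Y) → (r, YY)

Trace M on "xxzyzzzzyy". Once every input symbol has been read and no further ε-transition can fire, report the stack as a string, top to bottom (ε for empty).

(p, xxzyzzzzyy, $)
  read x, top $: go to q, push Y$ → (q, xzyzzzzyy, Y$)
  ε-move, top Y: go to t, push YY → (t, xzyzzzzyy, YY$)
  read x, top Y: go to p, push YY → (p, zyzzzzyy, YYY$)
  read z, top Y: go to t, push Y → (t, yzzzzyy, YYY$)
  read y, top Y: go to r, push YY → (r, zzzzyy, YYYY$)
  read z, top Y: go to r, push ε → (r, zzzyy, YYY$)
  read z, top Y: go to r, push ε → (r, zzyy, YY$)
  read z, top Y: go to r, push ε → (r, zyy, Y$)
  read z, top Y: go to r, push ε → (r, yy, $)
  read y, top $: go to p, push Y$ → (p, y, Y$)
  read y, top Y: go to r, push YY → (r, ε, YY$)
All input consumed in state r with stack YY$.

YY$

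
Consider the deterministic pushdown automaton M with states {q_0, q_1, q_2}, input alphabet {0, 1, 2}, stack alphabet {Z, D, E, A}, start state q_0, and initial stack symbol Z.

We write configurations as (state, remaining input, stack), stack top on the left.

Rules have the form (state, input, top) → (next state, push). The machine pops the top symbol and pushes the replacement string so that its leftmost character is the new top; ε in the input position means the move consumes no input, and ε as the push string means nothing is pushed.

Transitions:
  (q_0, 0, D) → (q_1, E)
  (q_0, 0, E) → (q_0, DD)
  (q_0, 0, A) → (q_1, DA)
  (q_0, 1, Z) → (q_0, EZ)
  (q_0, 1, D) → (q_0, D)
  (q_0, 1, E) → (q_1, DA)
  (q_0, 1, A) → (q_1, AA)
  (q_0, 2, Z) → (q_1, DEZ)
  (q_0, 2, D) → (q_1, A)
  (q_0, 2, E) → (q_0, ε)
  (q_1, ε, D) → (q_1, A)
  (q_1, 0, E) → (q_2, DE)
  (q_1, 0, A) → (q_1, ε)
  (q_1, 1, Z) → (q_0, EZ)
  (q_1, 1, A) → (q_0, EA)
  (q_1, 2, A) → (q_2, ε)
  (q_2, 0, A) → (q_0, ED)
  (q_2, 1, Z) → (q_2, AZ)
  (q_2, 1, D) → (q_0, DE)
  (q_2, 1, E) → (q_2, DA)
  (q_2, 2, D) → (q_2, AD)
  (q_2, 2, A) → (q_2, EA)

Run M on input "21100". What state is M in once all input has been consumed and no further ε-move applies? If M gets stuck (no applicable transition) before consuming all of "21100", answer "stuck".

q_1

(q_0, 21100, Z)
  read 2, top Z: go to q_1, push DEZ → (q_1, 1100, DEZ)
  ε-move, top D: go to q_1, push A → (q_1, 1100, AEZ)
  read 1, top A: go to q_0, push EA → (q_0, 100, EAEZ)
  read 1, top E: go to q_1, push DA → (q_1, 00, DAAEZ)
  ε-move, top D: go to q_1, push A → (q_1, 00, AAAEZ)
  read 0, top A: go to q_1, push ε → (q_1, 0, AAEZ)
  read 0, top A: go to q_1, push ε → (q_1, ε, AEZ)
All input consumed; M is in state q_1.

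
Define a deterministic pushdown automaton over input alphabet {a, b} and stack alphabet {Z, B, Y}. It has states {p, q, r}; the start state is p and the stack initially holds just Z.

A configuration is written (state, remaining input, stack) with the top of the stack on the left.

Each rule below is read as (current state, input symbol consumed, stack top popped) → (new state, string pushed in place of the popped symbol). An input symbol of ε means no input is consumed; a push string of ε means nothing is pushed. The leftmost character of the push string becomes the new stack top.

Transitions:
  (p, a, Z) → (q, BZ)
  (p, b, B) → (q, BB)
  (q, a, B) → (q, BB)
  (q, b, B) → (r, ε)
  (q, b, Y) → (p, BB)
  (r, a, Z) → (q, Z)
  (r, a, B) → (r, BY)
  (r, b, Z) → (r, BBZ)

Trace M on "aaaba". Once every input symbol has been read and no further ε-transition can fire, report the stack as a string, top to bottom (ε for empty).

BYBZ

(p, aaaba, Z) ⊢ (q, aaba, BZ) ⊢ (q, aba, BBZ) ⊢ (q, ba, BBBZ) ⊢ (r, a, BBZ) ⊢ (r, ε, BYBZ)
All input consumed in state r with stack BYBZ.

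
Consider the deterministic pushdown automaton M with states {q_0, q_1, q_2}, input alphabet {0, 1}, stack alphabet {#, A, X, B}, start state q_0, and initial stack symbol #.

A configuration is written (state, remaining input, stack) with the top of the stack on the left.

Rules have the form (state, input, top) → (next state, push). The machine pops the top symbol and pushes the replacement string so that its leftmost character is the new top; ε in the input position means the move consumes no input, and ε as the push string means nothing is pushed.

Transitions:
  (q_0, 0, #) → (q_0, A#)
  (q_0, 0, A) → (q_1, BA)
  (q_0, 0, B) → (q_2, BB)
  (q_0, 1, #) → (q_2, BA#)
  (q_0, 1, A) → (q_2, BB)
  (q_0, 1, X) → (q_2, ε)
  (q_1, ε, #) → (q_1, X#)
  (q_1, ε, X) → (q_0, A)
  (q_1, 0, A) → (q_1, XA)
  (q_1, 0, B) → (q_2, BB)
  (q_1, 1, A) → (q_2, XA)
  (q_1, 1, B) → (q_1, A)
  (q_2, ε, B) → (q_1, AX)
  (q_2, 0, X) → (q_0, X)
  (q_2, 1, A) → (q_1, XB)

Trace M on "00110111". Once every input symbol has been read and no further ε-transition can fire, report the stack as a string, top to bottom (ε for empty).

AXBBA#

(q_0, 00110111, #) ⊢ (q_0, 0110111, A#) ⊢ (q_1, 110111, BA#) ⊢ (q_1, 10111, AA#) ⊢ (q_2, 0111, XAA#) ⊢ (q_0, 111, XAA#) ⊢ (q_2, 11, AA#) ⊢ (q_1, 1, XBA#) ⊢ (q_0, 1, ABA#) ⊢ (q_2, ε, BBBA#) ⊢ (q_1, ε, AXBBA#)
All input consumed in state q_1 with stack AXBBA#.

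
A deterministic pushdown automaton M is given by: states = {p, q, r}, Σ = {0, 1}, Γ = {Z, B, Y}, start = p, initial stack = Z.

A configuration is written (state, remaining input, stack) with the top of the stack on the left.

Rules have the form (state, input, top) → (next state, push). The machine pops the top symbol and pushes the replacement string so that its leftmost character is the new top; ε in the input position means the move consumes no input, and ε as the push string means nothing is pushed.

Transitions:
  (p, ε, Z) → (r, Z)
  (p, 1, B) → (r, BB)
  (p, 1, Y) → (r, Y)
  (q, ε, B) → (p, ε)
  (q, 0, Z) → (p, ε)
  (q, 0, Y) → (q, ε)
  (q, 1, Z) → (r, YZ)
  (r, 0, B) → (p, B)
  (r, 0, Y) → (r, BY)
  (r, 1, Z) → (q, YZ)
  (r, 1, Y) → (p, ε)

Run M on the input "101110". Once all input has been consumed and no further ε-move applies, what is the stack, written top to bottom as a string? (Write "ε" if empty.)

(p, 101110, Z)
  ε-move, top Z: go to r, push Z → (r, 101110, Z)
  read 1, top Z: go to q, push YZ → (q, 01110, YZ)
  read 0, top Y: go to q, push ε → (q, 1110, Z)
  read 1, top Z: go to r, push YZ → (r, 110, YZ)
  read 1, top Y: go to p, push ε → (p, 10, Z)
  ε-move, top Z: go to r, push Z → (r, 10, Z)
  read 1, top Z: go to q, push YZ → (q, 0, YZ)
  read 0, top Y: go to q, push ε → (q, ε, Z)
All input consumed in state q with stack Z.

Z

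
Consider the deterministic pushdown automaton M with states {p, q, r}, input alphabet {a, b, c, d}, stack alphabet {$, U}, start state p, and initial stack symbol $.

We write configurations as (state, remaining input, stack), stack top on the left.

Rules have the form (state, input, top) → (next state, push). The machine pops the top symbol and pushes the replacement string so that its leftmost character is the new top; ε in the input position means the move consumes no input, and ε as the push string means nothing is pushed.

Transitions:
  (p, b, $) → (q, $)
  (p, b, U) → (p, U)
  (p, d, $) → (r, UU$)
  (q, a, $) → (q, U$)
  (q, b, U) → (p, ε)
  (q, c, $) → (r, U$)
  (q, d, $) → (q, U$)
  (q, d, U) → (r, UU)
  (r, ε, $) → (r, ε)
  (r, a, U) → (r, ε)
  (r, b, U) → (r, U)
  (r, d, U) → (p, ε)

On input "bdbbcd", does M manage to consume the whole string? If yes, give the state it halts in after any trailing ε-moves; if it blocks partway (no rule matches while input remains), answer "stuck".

p

(p, bdbbcd, $)
  read b, top $: go to q, push $ → (q, dbbcd, $)
  read d, top $: go to q, push U$ → (q, bbcd, U$)
  read b, top U: go to p, push ε → (p, bcd, $)
  read b, top $: go to q, push $ → (q, cd, $)
  read c, top $: go to r, push U$ → (r, d, U$)
  read d, top U: go to p, push ε → (p, ε, $)
All input consumed; M is in state p.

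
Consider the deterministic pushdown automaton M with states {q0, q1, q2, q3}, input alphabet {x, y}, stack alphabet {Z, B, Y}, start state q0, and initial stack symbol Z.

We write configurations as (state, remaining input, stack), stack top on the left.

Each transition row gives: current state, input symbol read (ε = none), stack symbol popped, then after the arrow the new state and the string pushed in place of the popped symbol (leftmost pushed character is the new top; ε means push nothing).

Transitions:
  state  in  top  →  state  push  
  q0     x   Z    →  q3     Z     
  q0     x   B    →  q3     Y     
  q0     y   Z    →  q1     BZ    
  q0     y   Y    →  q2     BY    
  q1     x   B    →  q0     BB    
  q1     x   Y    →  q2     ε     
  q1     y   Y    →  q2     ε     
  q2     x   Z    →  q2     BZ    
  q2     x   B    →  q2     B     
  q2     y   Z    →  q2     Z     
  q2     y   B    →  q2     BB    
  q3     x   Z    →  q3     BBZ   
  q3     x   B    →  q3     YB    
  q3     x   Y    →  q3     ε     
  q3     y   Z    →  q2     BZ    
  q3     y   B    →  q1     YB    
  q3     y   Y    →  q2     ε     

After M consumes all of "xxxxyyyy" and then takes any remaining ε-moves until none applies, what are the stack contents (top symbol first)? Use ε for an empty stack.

(q0, xxxxyyyy, Z)
  read x, top Z: go to q3, push Z → (q3, xxxyyyy, Z)
  read x, top Z: go to q3, push BBZ → (q3, xxyyyy, BBZ)
  read x, top B: go to q3, push YB → (q3, xyyyy, YBBZ)
  read x, top Y: go to q3, push ε → (q3, yyyy, BBZ)
  read y, top B: go to q1, push YB → (q1, yyy, YBBZ)
  read y, top Y: go to q2, push ε → (q2, yy, BBZ)
  read y, top B: go to q2, push BB → (q2, y, BBBZ)
  read y, top B: go to q2, push BB → (q2, ε, BBBBZ)
All input consumed in state q2 with stack BBBBZ.

BBBBZ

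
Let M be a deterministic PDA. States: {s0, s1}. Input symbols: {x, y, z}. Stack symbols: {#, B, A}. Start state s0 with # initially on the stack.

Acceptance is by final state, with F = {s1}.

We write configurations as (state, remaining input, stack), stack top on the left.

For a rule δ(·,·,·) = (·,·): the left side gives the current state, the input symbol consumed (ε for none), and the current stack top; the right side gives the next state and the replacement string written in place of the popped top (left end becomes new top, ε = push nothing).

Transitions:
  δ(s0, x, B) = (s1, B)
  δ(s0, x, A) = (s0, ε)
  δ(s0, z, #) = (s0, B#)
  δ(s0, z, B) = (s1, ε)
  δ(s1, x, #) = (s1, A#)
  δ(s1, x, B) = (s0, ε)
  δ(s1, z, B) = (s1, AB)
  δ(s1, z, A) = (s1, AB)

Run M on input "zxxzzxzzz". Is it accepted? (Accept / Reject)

(s0, zxxzzxzzz, #)
  read z, top #: go to s0, push B# → (s0, xxzzxzzz, B#)
  read x, top B: go to s1, push B → (s1, xzzxzzz, B#)
  read x, top B: go to s0, push ε → (s0, zzxzzz, #)
  read z, top #: go to s0, push B# → (s0, zxzzz, B#)
  read z, top B: go to s1, push ε → (s1, xzzz, #)
  read x, top #: go to s1, push A# → (s1, zzz, A#)
  read z, top A: go to s1, push AB → (s1, zz, AB#)
  read z, top A: go to s1, push AB → (s1, z, ABB#)
  read z, top A: go to s1, push AB → (s1, ε, ABBB#)
All input consumed; state s1 ∈ F.

Accept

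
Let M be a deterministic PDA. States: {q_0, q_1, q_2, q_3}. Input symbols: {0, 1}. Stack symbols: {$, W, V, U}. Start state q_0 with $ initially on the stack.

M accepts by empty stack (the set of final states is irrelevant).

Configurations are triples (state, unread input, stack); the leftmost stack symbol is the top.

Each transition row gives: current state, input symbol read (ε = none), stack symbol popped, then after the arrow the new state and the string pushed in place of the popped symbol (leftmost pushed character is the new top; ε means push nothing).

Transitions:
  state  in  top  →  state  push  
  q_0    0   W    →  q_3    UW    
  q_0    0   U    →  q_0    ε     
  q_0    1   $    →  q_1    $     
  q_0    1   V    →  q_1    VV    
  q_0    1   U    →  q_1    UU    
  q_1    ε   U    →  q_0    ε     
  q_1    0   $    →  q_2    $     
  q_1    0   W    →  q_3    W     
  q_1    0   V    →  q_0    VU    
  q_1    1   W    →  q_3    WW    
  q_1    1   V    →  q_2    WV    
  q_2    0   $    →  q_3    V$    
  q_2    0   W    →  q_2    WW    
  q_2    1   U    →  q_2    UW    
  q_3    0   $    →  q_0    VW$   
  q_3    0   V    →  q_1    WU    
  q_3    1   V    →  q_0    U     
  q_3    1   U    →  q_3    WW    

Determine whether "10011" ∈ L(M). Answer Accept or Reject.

Reject

(q_0, 10011, $)
  read 1, top $: go to q_1, push $ → (q_1, 0011, $)
  read 0, top $: go to q_2, push $ → (q_2, 011, $)
  read 0, top $: go to q_3, push V$ → (q_3, 11, V$)
  read 1, top V: go to q_0, push U → (q_0, 1, U$)
  read 1, top U: go to q_1, push UU → (q_1, ε, UU$)
  ε-move, top U: go to q_0, push ε → (q_0, ε, U$)
All input consumed; stack is U$, not empty, and no further ε-move applies.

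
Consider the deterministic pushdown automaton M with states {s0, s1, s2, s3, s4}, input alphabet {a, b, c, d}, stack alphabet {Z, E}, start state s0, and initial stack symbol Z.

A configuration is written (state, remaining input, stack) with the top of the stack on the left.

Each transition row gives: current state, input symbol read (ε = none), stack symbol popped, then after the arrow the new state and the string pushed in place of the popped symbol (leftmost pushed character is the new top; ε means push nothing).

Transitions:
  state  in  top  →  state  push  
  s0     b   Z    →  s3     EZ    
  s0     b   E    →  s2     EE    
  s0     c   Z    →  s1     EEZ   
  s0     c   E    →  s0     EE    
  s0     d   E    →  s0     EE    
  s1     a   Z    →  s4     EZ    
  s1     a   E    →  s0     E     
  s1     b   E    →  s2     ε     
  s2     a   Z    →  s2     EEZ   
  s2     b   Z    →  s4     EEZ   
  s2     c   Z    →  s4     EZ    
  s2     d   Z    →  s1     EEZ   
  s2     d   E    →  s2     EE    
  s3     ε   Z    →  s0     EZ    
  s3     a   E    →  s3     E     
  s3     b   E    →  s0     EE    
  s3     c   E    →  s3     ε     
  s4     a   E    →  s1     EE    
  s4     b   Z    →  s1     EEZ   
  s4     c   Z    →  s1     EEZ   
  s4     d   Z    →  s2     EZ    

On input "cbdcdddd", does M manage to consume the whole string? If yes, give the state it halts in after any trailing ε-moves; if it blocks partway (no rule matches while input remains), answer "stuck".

(s0, cbdcdddd, Z) ⊢ (s1, bdcdddd, EEZ) ⊢ (s2, dcdddd, EZ) ⊢ (s2, cdddd, EEZ)
No transition for (s2, c, top E); M blocks with input cdddd remaining.

stuck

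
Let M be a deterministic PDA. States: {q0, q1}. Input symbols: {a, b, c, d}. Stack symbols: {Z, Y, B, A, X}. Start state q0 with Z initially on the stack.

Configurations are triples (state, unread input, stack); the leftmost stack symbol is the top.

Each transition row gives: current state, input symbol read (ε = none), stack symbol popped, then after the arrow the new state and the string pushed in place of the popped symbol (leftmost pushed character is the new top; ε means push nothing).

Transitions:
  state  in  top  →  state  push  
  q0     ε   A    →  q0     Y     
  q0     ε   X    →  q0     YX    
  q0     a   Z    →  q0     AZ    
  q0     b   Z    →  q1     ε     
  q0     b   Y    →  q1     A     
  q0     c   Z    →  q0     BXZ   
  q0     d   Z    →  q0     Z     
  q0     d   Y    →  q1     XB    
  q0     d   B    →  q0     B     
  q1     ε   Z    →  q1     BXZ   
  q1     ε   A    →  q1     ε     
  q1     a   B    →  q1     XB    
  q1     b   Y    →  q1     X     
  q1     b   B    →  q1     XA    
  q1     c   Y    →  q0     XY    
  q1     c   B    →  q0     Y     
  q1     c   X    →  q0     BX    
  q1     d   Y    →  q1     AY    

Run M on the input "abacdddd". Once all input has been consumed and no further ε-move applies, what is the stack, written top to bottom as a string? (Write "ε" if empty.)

BXBXZ

(q0, abacdddd, Z)
  read a, top Z: go to q0, push AZ → (q0, bacdddd, AZ)
  ε-move, top A: go to q0, push Y → (q0, bacdddd, YZ)
  read b, top Y: go to q1, push A → (q1, acdddd, AZ)
  ε-move, top A: go to q1, push ε → (q1, acdddd, Z)
  ε-move, top Z: go to q1, push BXZ → (q1, acdddd, BXZ)
  read a, top B: go to q1, push XB → (q1, cdddd, XBXZ)
  read c, top X: go to q0, push BX → (q0, dddd, BXBXZ)
  read d, top B: go to q0, push B → (q0, ddd, BXBXZ)
  read d, top B: go to q0, push B → (q0, dd, BXBXZ)
  read d, top B: go to q0, push B → (q0, d, BXBXZ)
  read d, top B: go to q0, push B → (q0, ε, BXBXZ)
All input consumed in state q0 with stack BXBXZ.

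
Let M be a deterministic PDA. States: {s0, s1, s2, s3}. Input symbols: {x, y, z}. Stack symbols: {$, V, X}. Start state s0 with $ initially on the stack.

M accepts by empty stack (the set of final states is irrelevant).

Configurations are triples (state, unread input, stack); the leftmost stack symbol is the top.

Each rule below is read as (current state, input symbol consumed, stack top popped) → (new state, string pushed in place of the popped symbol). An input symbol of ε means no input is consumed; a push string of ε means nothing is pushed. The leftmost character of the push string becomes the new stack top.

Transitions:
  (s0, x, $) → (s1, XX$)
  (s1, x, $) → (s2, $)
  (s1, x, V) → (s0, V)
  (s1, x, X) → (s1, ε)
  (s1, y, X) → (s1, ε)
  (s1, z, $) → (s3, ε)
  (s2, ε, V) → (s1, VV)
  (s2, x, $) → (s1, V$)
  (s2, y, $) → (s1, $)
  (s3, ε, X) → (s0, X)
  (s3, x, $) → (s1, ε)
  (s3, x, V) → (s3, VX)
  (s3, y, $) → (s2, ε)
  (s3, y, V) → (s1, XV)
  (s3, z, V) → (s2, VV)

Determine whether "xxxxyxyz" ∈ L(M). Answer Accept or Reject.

(s0, xxxxyxyz, $)
  read x, top $: go to s1, push XX$ → (s1, xxxyxyz, XX$)
  read x, top X: go to s1, push ε → (s1, xxyxyz, X$)
  read x, top X: go to s1, push ε → (s1, xyxyz, $)
  read x, top $: go to s2, push $ → (s2, yxyz, $)
  read y, top $: go to s1, push $ → (s1, xyz, $)
  read x, top $: go to s2, push $ → (s2, yz, $)
  read y, top $: go to s1, push $ → (s1, z, $)
  read z, top $: go to s3, push ε → (s3, ε, ε)
All input consumed and the stack is empty.

Accept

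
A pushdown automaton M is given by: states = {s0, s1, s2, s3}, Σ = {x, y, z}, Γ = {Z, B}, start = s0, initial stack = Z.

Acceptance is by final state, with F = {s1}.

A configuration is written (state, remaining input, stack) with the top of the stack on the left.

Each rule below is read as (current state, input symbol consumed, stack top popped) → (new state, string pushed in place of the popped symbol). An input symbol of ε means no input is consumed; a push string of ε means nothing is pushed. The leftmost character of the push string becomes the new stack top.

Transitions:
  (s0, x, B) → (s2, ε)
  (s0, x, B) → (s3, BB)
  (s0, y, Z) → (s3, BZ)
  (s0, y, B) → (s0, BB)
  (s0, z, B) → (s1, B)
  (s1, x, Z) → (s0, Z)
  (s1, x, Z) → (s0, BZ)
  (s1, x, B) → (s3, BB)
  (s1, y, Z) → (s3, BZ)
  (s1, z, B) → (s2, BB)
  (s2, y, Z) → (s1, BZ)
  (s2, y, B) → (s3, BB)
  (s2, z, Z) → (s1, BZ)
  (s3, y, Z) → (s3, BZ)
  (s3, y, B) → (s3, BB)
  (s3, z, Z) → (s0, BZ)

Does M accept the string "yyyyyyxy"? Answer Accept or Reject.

Reject

No computation consumes all input and reaches a final state.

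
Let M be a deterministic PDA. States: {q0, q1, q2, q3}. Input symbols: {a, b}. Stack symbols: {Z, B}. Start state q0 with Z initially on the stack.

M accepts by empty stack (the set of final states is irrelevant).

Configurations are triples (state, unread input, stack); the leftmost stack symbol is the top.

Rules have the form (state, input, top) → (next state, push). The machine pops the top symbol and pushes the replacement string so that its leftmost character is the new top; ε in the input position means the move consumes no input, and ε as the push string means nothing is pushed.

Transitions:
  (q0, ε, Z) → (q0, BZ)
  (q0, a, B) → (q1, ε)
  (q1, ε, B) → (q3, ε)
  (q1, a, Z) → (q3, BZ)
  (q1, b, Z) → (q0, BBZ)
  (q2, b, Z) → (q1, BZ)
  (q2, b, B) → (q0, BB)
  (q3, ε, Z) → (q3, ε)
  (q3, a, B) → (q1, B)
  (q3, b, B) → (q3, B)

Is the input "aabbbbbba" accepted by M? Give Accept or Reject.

(q0, aabbbbbba, Z)
  ε-move, top Z: go to q0, push BZ → (q0, aabbbbbba, BZ)
  read a, top B: go to q1, push ε → (q1, abbbbbba, Z)
  read a, top Z: go to q3, push BZ → (q3, bbbbbba, BZ)
  read b, top B: go to q3, push B → (q3, bbbbba, BZ)
  read b, top B: go to q3, push B → (q3, bbbba, BZ)
  read b, top B: go to q3, push B → (q3, bbba, BZ)
  read b, top B: go to q3, push B → (q3, bba, BZ)
  read b, top B: go to q3, push B → (q3, ba, BZ)
  read b, top B: go to q3, push B → (q3, a, BZ)
  read a, top B: go to q1, push B → (q1, ε, BZ)
  ε-move, top B: go to q3, push ε → (q3, ε, Z)
  ε-move, top Z: go to q3, push ε → (q3, ε, ε)
All input consumed and the stack is empty.

Accept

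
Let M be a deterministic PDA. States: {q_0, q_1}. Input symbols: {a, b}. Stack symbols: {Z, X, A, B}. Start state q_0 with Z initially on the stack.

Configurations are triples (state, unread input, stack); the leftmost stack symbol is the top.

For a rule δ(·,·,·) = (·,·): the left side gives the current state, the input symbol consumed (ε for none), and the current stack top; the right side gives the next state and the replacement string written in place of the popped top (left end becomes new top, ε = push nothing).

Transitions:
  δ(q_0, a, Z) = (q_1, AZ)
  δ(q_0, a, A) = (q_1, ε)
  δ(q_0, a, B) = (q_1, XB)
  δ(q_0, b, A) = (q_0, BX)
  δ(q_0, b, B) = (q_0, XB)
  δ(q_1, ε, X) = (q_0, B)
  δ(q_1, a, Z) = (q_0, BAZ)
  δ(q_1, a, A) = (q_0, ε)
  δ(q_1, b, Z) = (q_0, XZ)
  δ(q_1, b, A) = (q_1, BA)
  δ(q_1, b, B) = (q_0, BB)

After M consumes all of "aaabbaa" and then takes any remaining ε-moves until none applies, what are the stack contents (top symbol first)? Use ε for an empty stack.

BBBBAZ

(q_0, aaabbaa, Z)
  read a, top Z: go to q_1, push AZ → (q_1, aabbaa, AZ)
  read a, top A: go to q_0, push ε → (q_0, abbaa, Z)
  read a, top Z: go to q_1, push AZ → (q_1, bbaa, AZ)
  read b, top A: go to q_1, push BA → (q_1, baa, BAZ)
  read b, top B: go to q_0, push BB → (q_0, aa, BBAZ)
  read a, top B: go to q_1, push XB → (q_1, a, XBBAZ)
  ε-move, top X: go to q_0, push B → (q_0, a, BBBAZ)
  read a, top B: go to q_1, push XB → (q_1, ε, XBBBAZ)
  ε-move, top X: go to q_0, push B → (q_0, ε, BBBBAZ)
All input consumed in state q_0 with stack BBBBAZ.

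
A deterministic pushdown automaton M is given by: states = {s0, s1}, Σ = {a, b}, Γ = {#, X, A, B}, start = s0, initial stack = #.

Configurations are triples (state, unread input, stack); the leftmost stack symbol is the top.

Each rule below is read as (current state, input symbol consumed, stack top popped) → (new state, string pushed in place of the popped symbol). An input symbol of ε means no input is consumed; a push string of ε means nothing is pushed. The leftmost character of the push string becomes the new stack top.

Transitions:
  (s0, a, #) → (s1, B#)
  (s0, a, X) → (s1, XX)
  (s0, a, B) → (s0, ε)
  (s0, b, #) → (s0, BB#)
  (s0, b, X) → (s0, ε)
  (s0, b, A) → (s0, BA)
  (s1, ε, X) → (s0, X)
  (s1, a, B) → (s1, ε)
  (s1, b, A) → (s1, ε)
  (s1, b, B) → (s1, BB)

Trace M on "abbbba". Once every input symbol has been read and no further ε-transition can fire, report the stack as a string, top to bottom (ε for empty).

(s0, abbbba, #)
  read a, top #: go to s1, push B# → (s1, bbbba, B#)
  read b, top B: go to s1, push BB → (s1, bbba, BB#)
  read b, top B: go to s1, push BB → (s1, bba, BBB#)
  read b, top B: go to s1, push BB → (s1, ba, BBBB#)
  read b, top B: go to s1, push BB → (s1, a, BBBBB#)
  read a, top B: go to s1, push ε → (s1, ε, BBBB#)
All input consumed in state s1 with stack BBBB#.

BBBB#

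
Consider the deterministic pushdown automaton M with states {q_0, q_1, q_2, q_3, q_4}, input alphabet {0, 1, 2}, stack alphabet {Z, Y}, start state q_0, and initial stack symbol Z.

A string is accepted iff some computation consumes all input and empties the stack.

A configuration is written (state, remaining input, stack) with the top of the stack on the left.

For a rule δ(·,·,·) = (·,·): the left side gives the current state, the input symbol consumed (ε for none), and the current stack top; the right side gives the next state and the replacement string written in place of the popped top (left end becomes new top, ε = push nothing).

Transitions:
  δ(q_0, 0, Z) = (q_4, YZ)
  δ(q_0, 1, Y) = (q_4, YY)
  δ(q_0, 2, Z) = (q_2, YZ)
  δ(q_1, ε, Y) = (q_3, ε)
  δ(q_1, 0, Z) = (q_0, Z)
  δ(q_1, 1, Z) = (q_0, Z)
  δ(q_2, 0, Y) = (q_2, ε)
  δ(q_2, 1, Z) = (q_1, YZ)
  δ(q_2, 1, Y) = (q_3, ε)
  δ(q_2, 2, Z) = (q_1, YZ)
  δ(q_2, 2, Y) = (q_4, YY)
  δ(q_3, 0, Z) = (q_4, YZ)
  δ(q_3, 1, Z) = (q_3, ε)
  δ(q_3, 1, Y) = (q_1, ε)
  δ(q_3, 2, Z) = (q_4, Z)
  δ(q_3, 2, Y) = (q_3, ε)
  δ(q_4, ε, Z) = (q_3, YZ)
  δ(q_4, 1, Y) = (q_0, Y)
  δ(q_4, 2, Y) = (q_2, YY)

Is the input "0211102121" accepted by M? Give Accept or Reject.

Accept

(q_0, 0211102121, Z) ⊢ (q_4, 211102121, YZ) ⊢ (q_2, 11102121, YYZ) ⊢ (q_3, 1102121, YZ) ⊢ (q_1, 102121, Z) ⊢ (q_0, 02121, Z) ⊢ (q_4, 2121, YZ) ⊢ (q_2, 121, YYZ) ⊢ (q_3, 21, YZ) ⊢ (q_3, 1, Z) ⊢ (q_3, ε, ε)
All input consumed and the stack is empty.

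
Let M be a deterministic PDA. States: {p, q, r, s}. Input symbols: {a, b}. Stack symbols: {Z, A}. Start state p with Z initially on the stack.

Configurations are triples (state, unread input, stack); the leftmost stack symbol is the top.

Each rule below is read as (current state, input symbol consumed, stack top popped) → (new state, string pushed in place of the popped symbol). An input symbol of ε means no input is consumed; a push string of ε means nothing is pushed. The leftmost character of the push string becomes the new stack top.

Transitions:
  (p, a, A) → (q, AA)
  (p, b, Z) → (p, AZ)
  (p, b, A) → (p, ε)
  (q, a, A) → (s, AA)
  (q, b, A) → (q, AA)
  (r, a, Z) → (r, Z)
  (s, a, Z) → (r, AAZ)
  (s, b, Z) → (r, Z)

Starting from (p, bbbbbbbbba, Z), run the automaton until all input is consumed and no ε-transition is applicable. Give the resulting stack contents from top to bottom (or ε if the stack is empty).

(p, bbbbbbbbba, Z)
  read b, top Z: go to p, push AZ → (p, bbbbbbbba, AZ)
  read b, top A: go to p, push ε → (p, bbbbbbba, Z)
  read b, top Z: go to p, push AZ → (p, bbbbbba, AZ)
  read b, top A: go to p, push ε → (p, bbbbba, Z)
  read b, top Z: go to p, push AZ → (p, bbbba, AZ)
  read b, top A: go to p, push ε → (p, bbba, Z)
  read b, top Z: go to p, push AZ → (p, bba, AZ)
  read b, top A: go to p, push ε → (p, ba, Z)
  read b, top Z: go to p, push AZ → (p, a, AZ)
  read a, top A: go to q, push AA → (q, ε, AAZ)
All input consumed in state q with stack AAZ.

AAZ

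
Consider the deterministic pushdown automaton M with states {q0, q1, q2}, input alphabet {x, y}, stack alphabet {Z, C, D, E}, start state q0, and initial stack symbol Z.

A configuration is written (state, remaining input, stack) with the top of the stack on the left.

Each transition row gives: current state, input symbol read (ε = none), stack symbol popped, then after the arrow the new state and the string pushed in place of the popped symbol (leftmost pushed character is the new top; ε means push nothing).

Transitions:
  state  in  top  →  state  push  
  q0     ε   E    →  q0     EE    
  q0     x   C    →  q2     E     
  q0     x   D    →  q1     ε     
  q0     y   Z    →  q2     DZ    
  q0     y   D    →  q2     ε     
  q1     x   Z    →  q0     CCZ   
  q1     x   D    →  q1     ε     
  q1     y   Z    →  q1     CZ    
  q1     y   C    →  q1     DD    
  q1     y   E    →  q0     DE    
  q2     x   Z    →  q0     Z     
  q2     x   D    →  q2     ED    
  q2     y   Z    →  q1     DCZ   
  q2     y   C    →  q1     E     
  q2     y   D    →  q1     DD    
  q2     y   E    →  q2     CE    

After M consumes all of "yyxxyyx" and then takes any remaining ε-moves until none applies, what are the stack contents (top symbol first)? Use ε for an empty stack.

DZ

(q0, yyxxyyx, Z)
  read y, top Z: go to q2, push DZ → (q2, yxxyyx, DZ)
  read y, top D: go to q1, push DD → (q1, xxyyx, DDZ)
  read x, top D: go to q1, push ε → (q1, xyyx, DZ)
  read x, top D: go to q1, push ε → (q1, yyx, Z)
  read y, top Z: go to q1, push CZ → (q1, yx, CZ)
  read y, top C: go to q1, push DD → (q1, x, DDZ)
  read x, top D: go to q1, push ε → (q1, ε, DZ)
All input consumed in state q1 with stack DZ.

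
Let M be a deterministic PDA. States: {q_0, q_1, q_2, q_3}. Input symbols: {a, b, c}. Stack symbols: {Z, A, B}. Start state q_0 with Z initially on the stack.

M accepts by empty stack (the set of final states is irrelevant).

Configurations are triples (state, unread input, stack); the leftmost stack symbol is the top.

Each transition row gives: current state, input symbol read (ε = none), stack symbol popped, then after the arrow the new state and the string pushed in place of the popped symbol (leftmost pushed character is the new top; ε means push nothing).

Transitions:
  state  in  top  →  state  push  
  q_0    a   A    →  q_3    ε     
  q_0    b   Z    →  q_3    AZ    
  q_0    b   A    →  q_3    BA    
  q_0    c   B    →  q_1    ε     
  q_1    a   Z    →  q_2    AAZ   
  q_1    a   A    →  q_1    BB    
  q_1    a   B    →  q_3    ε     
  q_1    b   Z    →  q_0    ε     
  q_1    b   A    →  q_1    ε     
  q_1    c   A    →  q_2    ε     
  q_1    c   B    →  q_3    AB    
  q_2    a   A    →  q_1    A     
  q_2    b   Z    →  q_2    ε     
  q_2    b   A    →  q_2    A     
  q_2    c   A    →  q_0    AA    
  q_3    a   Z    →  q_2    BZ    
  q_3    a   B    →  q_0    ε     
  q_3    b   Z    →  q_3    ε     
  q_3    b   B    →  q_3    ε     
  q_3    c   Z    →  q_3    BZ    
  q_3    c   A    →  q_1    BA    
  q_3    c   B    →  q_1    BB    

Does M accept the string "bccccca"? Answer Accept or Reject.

Reject

(q_0, bccccca, Z) ⊢ (q_3, ccccca, AZ) ⊢ (q_1, cccca, BAZ) ⊢ (q_3, ccca, ABAZ) ⊢ (q_1, cca, BABAZ) ⊢ (q_3, ca, ABABAZ) ⊢ (q_1, a, BABABAZ) ⊢ (q_3, ε, ABABAZ)
All input consumed; stack is ABABAZ, not empty, and no further ε-move applies.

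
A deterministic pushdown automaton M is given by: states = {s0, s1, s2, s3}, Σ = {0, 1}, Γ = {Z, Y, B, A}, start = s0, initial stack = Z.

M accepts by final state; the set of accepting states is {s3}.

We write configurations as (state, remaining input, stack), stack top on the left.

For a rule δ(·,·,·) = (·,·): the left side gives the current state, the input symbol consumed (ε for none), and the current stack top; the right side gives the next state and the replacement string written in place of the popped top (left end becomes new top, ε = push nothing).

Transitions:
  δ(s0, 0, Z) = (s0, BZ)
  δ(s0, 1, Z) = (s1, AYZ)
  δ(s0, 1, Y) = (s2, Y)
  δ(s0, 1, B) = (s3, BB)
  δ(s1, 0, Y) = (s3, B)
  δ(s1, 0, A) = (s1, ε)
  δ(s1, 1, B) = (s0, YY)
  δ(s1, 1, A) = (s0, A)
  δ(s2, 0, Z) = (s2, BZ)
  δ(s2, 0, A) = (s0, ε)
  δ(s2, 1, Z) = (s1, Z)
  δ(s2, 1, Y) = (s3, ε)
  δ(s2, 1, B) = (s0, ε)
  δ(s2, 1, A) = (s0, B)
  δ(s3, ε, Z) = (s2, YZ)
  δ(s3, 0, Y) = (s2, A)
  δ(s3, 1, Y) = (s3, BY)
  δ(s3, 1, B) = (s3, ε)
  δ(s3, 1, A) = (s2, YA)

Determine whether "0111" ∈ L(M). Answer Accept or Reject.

(s0, 0111, Z)
  read 0, top Z: go to s0, push BZ → (s0, 111, BZ)
  read 1, top B: go to s3, push BB → (s3, 11, BBZ)
  read 1, top B: go to s3, push ε → (s3, 1, BZ)
  read 1, top B: go to s3, push ε → (s3, ε, Z)
All input consumed; state s3 ∈ F.

Accept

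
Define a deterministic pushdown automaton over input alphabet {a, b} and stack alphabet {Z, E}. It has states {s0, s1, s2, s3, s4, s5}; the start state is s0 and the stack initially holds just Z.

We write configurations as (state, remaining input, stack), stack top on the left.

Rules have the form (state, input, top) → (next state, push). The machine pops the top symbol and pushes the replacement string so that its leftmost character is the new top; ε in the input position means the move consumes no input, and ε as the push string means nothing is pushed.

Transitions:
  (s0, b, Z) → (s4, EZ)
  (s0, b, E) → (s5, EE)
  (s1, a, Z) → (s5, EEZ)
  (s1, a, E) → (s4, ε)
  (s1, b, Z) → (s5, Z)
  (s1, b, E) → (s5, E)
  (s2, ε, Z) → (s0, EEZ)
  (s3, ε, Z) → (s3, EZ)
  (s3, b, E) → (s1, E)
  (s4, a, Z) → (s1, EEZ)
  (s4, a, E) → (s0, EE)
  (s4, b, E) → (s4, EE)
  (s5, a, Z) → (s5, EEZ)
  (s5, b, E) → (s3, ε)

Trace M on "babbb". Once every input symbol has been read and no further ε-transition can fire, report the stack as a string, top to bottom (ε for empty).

(s0, babbb, Z)
  read b, top Z: go to s4, push EZ → (s4, abbb, EZ)
  read a, top E: go to s0, push EE → (s0, bbb, EEZ)
  read b, top E: go to s5, push EE → (s5, bb, EEEZ)
  read b, top E: go to s3, push ε → (s3, b, EEZ)
  read b, top E: go to s1, push E → (s1, ε, EEZ)
All input consumed in state s1 with stack EEZ.

EEZ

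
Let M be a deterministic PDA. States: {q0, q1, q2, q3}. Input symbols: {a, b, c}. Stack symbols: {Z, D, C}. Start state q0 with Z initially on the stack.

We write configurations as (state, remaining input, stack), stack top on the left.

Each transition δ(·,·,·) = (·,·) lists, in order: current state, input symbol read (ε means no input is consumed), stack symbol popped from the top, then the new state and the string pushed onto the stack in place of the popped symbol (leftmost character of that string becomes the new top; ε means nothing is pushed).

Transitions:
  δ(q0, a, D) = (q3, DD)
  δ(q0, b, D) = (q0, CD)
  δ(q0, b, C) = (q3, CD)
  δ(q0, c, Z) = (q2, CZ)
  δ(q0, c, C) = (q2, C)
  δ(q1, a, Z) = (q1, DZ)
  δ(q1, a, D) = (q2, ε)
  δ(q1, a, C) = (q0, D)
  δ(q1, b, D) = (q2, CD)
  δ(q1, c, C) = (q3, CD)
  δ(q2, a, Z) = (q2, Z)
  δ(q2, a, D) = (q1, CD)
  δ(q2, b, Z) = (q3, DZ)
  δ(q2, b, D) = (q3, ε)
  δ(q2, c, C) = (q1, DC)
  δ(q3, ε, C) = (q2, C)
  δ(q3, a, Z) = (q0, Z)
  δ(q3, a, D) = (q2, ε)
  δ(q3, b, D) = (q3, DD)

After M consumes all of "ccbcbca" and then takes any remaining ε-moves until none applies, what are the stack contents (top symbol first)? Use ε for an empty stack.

(q0, ccbcbca, Z)
  read c, top Z: go to q2, push CZ → (q2, cbcbca, CZ)
  read c, top C: go to q1, push DC → (q1, bcbca, DCZ)
  read b, top D: go to q2, push CD → (q2, cbca, CDCZ)
  read c, top C: go to q1, push DC → (q1, bca, DCDCZ)
  read b, top D: go to q2, push CD → (q2, ca, CDCDCZ)
  read c, top C: go to q1, push DC → (q1, a, DCDCDCZ)
  read a, top D: go to q2, push ε → (q2, ε, CDCDCZ)
All input consumed in state q2 with stack CDCDCZ.

CDCDCZ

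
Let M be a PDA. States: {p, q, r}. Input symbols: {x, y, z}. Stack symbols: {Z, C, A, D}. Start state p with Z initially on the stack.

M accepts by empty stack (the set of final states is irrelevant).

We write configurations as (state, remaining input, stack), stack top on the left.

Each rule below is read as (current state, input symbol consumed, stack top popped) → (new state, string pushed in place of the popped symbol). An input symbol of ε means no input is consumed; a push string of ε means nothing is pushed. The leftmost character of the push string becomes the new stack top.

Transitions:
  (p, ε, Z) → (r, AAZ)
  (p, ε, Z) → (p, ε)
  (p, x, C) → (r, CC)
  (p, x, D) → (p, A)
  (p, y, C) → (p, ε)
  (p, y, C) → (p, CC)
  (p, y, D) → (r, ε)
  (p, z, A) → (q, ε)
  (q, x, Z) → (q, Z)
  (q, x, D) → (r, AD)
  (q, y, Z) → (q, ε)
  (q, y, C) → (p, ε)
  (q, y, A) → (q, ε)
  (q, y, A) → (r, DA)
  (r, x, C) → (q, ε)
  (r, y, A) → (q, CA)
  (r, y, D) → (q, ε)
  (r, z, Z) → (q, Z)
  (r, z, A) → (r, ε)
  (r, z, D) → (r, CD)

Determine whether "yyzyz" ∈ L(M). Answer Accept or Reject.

No computation consumes all input and empties the stack.

Reject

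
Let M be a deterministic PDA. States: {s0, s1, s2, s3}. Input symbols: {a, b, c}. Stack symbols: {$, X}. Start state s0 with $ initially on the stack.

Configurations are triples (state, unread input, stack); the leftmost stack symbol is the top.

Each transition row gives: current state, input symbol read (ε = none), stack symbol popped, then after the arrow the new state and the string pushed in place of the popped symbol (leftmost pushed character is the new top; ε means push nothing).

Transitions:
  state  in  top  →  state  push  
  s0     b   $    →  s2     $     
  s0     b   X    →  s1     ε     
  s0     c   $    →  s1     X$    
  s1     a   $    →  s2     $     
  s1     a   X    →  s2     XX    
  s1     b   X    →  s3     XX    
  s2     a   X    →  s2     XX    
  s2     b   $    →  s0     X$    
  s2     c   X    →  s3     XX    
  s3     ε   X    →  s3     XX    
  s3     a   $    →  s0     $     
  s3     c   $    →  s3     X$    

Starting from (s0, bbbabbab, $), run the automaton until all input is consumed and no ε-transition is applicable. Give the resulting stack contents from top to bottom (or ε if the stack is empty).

(s0, bbbabbab, $)
  read b, top $: go to s2, push $ → (s2, bbabbab, $)
  read b, top $: go to s0, push X$ → (s0, babbab, X$)
  read b, top X: go to s1, push ε → (s1, abbab, $)
  read a, top $: go to s2, push $ → (s2, bbab, $)
  read b, top $: go to s0, push X$ → (s0, bab, X$)
  read b, top X: go to s1, push ε → (s1, ab, $)
  read a, top $: go to s2, push $ → (s2, b, $)
  read b, top $: go to s0, push X$ → (s0, ε, X$)
All input consumed in state s0 with stack X$.

X$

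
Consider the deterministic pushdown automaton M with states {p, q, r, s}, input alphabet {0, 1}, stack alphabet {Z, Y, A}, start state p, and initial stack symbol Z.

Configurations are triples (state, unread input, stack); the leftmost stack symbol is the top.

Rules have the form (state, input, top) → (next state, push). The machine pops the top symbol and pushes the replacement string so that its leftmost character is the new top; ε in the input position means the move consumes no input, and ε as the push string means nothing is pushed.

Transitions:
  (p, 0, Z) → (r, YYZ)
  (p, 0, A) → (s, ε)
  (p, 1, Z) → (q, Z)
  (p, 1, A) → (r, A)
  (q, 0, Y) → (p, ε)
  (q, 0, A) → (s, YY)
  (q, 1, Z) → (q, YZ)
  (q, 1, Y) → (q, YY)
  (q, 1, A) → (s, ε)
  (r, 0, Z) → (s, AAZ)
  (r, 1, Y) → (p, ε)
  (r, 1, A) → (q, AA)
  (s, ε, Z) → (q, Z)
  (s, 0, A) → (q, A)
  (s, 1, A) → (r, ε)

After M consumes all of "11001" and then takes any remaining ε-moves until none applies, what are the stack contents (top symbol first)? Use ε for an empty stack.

YZ

(p, 11001, Z)
  read 1, top Z: go to q, push Z → (q, 1001, Z)
  read 1, top Z: go to q, push YZ → (q, 001, YZ)
  read 0, top Y: go to p, push ε → (p, 01, Z)
  read 0, top Z: go to r, push YYZ → (r, 1, YYZ)
  read 1, top Y: go to p, push ε → (p, ε, YZ)
All input consumed in state p with stack YZ.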